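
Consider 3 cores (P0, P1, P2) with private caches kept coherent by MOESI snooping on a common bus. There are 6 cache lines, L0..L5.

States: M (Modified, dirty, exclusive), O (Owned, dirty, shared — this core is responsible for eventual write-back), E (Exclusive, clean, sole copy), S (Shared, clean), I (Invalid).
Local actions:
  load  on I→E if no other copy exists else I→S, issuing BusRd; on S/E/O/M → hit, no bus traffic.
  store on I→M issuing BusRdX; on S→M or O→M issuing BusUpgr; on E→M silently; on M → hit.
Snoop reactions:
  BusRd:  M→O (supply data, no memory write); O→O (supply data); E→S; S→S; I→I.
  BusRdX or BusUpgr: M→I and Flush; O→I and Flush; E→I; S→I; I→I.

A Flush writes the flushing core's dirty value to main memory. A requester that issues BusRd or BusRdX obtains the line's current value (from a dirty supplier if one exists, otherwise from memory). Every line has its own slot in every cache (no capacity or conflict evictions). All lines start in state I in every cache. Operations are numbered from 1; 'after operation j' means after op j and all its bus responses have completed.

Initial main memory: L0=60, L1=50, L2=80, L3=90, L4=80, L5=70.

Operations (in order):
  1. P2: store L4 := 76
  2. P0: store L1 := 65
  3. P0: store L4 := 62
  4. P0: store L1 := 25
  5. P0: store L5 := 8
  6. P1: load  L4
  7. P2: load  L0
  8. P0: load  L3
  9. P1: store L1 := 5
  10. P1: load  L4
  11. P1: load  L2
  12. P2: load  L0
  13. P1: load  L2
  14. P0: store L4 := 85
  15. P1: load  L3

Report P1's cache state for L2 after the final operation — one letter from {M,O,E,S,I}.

state = E

1. P2: store L4 := 76  bus=[BusRdX]  L4: P0=I P1=I P2=M  mem[L4]=80
2. P0: store L1 := 65  bus=[BusRdX]  L1: P0=M P1=I P2=I  mem[L1]=50
3. P0: store L4 := 62  bus=[BusRdX,Flush]  L4: P0=M P1=I P2=I  mem[L4]=76
4. P0: store L1 := 25  bus=[-]  L1: P0=M P1=I P2=I  mem[L1]=50
5. P0: store L5 := 8  bus=[BusRdX]  L5: P0=M P1=I P2=I  mem[L5]=70
6. P1: load  L4  bus=[BusRd]  L4: P0=O P1=S P2=I  mem[L4]=76
7. P2: load  L0  bus=[BusRd]  L0: P0=I P1=I P2=E  mem[L0]=60
8. P0: load  L3  bus=[BusRd]  L3: P0=E P1=I P2=I  mem[L3]=90
9. P1: store L1 := 5  bus=[BusRdX,Flush]  L1: P0=I P1=M P2=I  mem[L1]=25
10. P1: load  L4  bus=[-]  L4: P0=O P1=S P2=I  mem[L4]=76
11. P1: load  L2  bus=[BusRd]  L2: P0=I P1=E P2=I  mem[L2]=80
12. P2: load  L0  bus=[-]  L0: P0=I P1=I P2=E  mem[L0]=60
13. P1: load  L2  bus=[-]  L2: P0=I P1=E P2=I  mem[L2]=80
14. P0: store L4 := 85  bus=[BusUpgr]  L4: P0=M P1=I P2=I  mem[L4]=76
15. P1: load  L3  bus=[BusRd]  L3: P0=S P1=S P2=I  mem[L3]=90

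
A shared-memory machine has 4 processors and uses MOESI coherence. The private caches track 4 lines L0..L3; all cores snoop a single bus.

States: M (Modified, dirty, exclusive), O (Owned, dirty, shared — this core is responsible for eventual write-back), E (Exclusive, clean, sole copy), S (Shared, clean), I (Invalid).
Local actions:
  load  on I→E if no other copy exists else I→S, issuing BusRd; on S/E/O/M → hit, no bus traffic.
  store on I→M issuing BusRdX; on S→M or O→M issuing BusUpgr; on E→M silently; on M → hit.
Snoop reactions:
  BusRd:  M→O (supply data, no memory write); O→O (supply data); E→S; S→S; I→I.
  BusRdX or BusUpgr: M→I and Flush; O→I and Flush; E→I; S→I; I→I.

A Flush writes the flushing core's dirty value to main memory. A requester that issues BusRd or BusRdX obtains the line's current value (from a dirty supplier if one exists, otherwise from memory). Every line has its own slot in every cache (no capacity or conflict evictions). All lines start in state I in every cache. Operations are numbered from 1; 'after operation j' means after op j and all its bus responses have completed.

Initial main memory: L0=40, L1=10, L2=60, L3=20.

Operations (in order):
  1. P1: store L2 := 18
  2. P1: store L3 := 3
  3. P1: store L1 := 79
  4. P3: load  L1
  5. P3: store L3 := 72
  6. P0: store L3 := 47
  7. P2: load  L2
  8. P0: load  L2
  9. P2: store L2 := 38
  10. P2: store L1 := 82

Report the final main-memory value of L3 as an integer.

memory[L3] = 72

1. P1: store L2 := 18  bus=[BusRdX]  L2: P0=I P1=M P2=I P3=I  mem[L2]=60
2. P1: store L3 := 3  bus=[BusRdX]  L3: P0=I P1=M P2=I P3=I  mem[L3]=20
3. P1: store L1 := 79  bus=[BusRdX]  L1: P0=I P1=M P2=I P3=I  mem[L1]=10
4. P3: load  L1  bus=[BusRd]  L1: P0=I P1=O P2=I P3=S  mem[L1]=10
5. P3: store L3 := 72  bus=[BusRdX,Flush]  L3: P0=I P1=I P2=I P3=M  mem[L3]=3
6. P0: store L3 := 47  bus=[BusRdX,Flush]  L3: P0=M P1=I P2=I P3=I  mem[L3]=72
7. P2: load  L2  bus=[BusRd]  L2: P0=I P1=O P2=S P3=I  mem[L2]=60
8. P0: load  L2  bus=[BusRd]  L2: P0=S P1=O P2=S P3=I  mem[L2]=60
9. P2: store L2 := 38  bus=[BusUpgr,Flush]  L2: P0=I P1=I P2=M P3=I  mem[L2]=18
10. P2: store L1 := 82  bus=[BusRdX,Flush]  L1: P0=I P1=I P2=M P3=I  mem[L1]=79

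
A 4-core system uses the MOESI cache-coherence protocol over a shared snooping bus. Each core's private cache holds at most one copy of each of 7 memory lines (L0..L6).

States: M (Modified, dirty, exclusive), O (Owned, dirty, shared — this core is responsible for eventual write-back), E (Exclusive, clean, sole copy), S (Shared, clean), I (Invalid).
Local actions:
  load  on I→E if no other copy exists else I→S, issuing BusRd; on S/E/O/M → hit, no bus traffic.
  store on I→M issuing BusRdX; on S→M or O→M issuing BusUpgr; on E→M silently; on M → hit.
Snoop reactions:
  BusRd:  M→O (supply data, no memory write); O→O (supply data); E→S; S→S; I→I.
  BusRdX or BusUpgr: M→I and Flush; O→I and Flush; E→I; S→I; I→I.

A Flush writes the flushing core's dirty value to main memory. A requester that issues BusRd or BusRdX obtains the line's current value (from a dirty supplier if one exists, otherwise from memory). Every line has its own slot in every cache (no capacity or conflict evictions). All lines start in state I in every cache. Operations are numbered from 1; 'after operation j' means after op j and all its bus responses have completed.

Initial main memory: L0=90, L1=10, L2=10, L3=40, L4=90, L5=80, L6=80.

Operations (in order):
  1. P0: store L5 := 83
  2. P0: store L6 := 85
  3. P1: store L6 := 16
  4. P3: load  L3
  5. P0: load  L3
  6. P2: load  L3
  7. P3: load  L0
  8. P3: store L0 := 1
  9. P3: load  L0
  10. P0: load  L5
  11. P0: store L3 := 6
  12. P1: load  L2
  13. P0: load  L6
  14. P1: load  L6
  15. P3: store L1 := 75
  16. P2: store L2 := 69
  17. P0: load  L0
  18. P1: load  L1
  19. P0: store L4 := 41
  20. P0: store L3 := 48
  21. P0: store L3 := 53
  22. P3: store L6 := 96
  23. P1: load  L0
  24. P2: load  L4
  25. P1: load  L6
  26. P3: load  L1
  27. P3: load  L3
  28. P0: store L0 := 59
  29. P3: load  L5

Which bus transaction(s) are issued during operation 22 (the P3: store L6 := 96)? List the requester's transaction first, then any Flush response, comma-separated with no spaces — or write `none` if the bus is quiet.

bus = BusRdX,Flush

1. P0: store L5 := 83  bus=[BusRdX]  L5: P0=M P1=I P2=I P3=I  mem[L5]=80
2. P0: store L6 := 85  bus=[BusRdX]  L6: P0=M P1=I P2=I P3=I  mem[L6]=80
3. P1: store L6 := 16  bus=[BusRdX,Flush]  L6: P0=I P1=M P2=I P3=I  mem[L6]=85
4. P3: load  L3  bus=[BusRd]  L3: P0=I P1=I P2=I P3=E  mem[L3]=40
5. P0: load  L3  bus=[BusRd]  L3: P0=S P1=I P2=I P3=S  mem[L3]=40
6. P2: load  L3  bus=[BusRd]  L3: P0=S P1=I P2=S P3=S  mem[L3]=40
7. P3: load  L0  bus=[BusRd]  L0: P0=I P1=I P2=I P3=E  mem[L0]=90
8. P3: store L0 := 1  bus=[-]  L0: P0=I P1=I P2=I P3=M  mem[L0]=90
9. P3: load  L0  bus=[-]  L0: P0=I P1=I P2=I P3=M  mem[L0]=90
10. P0: load  L5  bus=[-]  L5: P0=M P1=I P2=I P3=I  mem[L5]=80
11. P0: store L3 := 6  bus=[BusUpgr]  L3: P0=M P1=I P2=I P3=I  mem[L3]=40
12. P1: load  L2  bus=[BusRd]  L2: P0=I P1=E P2=I P3=I  mem[L2]=10
13. P0: load  L6  bus=[BusRd]  L6: P0=S P1=O P2=I P3=I  mem[L6]=85
14. P1: load  L6  bus=[-]  L6: P0=S P1=O P2=I P3=I  mem[L6]=85
15. P3: store L1 := 75  bus=[BusRdX]  L1: P0=I P1=I P2=I P3=M  mem[L1]=10
16. P2: store L2 := 69  bus=[BusRdX]  L2: P0=I P1=I P2=M P3=I  mem[L2]=10
17. P0: load  L0  bus=[BusRd]  L0: P0=S P1=I P2=I P3=O  mem[L0]=90
18. P1: load  L1  bus=[BusRd]  L1: P0=I P1=S P2=I P3=O  mem[L1]=10
19. P0: store L4 := 41  bus=[BusRdX]  L4: P0=M P1=I P2=I P3=I  mem[L4]=90
20. P0: store L3 := 48  bus=[-]  L3: P0=M P1=I P2=I P3=I  mem[L3]=40
21. P0: store L3 := 53  bus=[-]  L3: P0=M P1=I P2=I P3=I  mem[L3]=40
22. P3: store L6 := 96  bus=[BusRdX,Flush]  L6: P0=I P1=I P2=I P3=M  mem[L6]=16
23. P1: load  L0  bus=[BusRd]  L0: P0=S P1=S P2=I P3=O  mem[L0]=90
24. P2: load  L4  bus=[BusRd]  L4: P0=O P1=I P2=S P3=I  mem[L4]=90
25. P1: load  L6  bus=[BusRd]  L6: P0=I P1=S P2=I P3=O  mem[L6]=16
26. P3: load  L1  bus=[-]  L1: P0=I P1=S P2=I P3=O  mem[L1]=10
27. P3: load  L3  bus=[BusRd]  L3: P0=O P1=I P2=I P3=S  mem[L3]=40
28. P0: store L0 := 59  bus=[BusUpgr,Flush]  L0: P0=M P1=I P2=I P3=I  mem[L0]=1
29. P3: load  L5  bus=[BusRd]  L5: P0=O P1=I P2=I P3=S  mem[L5]=80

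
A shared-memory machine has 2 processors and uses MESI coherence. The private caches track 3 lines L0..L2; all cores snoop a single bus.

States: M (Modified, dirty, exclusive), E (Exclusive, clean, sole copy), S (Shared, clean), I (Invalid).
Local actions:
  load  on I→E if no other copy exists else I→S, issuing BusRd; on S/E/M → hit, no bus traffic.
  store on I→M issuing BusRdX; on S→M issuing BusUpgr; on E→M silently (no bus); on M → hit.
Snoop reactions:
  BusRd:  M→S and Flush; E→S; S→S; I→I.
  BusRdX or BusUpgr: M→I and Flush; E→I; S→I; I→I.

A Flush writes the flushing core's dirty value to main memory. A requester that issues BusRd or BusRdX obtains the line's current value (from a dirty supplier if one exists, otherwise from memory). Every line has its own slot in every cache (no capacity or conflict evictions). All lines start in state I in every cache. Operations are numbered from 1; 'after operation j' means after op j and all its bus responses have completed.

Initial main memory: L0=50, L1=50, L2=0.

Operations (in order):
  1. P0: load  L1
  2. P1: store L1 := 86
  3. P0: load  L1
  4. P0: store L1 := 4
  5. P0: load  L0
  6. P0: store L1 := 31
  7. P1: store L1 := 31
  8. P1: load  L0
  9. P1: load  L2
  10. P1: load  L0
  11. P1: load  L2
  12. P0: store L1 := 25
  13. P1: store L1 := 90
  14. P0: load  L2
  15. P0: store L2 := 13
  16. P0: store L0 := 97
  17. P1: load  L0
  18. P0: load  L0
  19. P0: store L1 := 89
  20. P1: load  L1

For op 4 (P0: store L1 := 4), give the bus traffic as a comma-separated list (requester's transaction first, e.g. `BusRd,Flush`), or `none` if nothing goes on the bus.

[1] P0: load  L1 | P0:E(50), P1:I | bus: BusRd
[2] P1: store L1 := 86 | P0:I, P1:M(86) | bus: BusRdX
[3] P0: load  L1 | P0:S(86), P1:S(86) | bus: BusRd,Flush
[4] P0: store L1 := 4 | P0:M(4), P1:I | bus: BusUpgr
[5] P0: load  L0 | P0:E(50), P1:I | bus: BusRd
[6] P0: store L1 := 31 | P0:M(31), P1:I | bus: none
[7] P1: store L1 := 31 | P0:I, P1:M(31) | bus: BusRdX,Flush
[8] P1: load  L0 | P0:S(50), P1:S(50) | bus: BusRd
[9] P1: load  L2 | P0:I, P1:E(0) | bus: BusRd
[10] P1: load  L0 | P0:S(50), P1:S(50) | bus: none
[11] P1: load  L2 | P0:I, P1:E(0) | bus: none
[12] P0: store L1 := 25 | P0:M(25), P1:I | bus: BusRdX,Flush
[13] P1: store L1 := 90 | P0:I, P1:M(90) | bus: BusRdX,Flush
[14] P0: load  L2 | P0:S(0), P1:S(0) | bus: BusRd
[15] P0: store L2 := 13 | P0:M(13), P1:I | bus: BusUpgr
[16] P0: store L0 := 97 | P0:M(97), P1:I | bus: BusUpgr
[17] P1: load  L0 | P0:S(97), P1:S(97) | bus: BusRd,Flush
[18] P0: load  L0 | P0:S(97), P1:S(97) | bus: none
[19] P0: store L1 := 89 | P0:M(89), P1:I | bus: BusRdX,Flush
[20] P1: load  L1 | P0:S(89), P1:S(89) | bus: BusRd,Flush

bus = BusUpgr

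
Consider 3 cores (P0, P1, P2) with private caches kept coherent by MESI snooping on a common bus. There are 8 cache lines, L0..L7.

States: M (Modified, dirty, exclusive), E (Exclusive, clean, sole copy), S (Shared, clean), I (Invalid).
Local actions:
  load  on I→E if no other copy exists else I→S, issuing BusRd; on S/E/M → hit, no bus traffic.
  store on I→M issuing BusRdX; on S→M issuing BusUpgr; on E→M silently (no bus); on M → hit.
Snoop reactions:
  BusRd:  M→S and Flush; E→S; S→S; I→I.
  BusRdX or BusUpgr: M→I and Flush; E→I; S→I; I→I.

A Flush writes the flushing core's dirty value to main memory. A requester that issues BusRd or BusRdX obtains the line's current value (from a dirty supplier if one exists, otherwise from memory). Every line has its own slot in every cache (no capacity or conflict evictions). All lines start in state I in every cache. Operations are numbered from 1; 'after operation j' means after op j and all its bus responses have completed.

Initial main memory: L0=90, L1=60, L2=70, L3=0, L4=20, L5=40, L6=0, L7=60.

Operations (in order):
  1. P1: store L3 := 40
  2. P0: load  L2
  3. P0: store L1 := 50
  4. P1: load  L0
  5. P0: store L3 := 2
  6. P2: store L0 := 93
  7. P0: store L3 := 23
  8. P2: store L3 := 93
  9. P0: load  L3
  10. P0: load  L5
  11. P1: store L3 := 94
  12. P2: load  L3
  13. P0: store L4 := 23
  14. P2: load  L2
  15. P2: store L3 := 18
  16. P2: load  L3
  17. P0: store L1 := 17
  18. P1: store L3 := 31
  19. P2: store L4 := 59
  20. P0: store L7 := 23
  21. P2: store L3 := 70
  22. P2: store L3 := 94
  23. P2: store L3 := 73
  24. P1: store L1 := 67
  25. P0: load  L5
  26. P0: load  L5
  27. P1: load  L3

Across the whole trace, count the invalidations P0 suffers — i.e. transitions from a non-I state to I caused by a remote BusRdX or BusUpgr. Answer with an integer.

invalidations = 4

1. P1: store L3 := 40  bus=[BusRdX]  L3: P0=I P1=M P2=I  mem[L3]=0
2. P0: load  L2  bus=[BusRd]  L2: P0=E P1=I P2=I  mem[L2]=70
3. P0: store L1 := 50  bus=[BusRdX]  L1: P0=M P1=I P2=I  mem[L1]=60
4. P1: load  L0  bus=[BusRd]  L0: P0=I P1=E P2=I  mem[L0]=90
5. P0: store L3 := 2  bus=[BusRdX,Flush]  L3: P0=M P1=I P2=I  mem[L3]=40
6. P2: store L0 := 93  bus=[BusRdX]  L0: P0=I P1=I P2=M  mem[L0]=90
7. P0: store L3 := 23  bus=[-]  L3: P0=M P1=I P2=I  mem[L3]=40
8. P2: store L3 := 93  bus=[BusRdX,Flush]  L3: P0=I P1=I P2=M  mem[L3]=23
9. P0: load  L3  bus=[BusRd,Flush]  L3: P0=S P1=I P2=S  mem[L3]=93
10. P0: load  L5  bus=[BusRd]  L5: P0=E P1=I P2=I  mem[L5]=40
11. P1: store L3 := 94  bus=[BusRdX]  L3: P0=I P1=M P2=I  mem[L3]=93
12. P2: load  L3  bus=[BusRd,Flush]  L3: P0=I P1=S P2=S  mem[L3]=94
13. P0: store L4 := 23  bus=[BusRdX]  L4: P0=M P1=I P2=I  mem[L4]=20
14. P2: load  L2  bus=[BusRd]  L2: P0=S P1=I P2=S  mem[L2]=70
15. P2: store L3 := 18  bus=[BusUpgr]  L3: P0=I P1=I P2=M  mem[L3]=94
16. P2: load  L3  bus=[-]  L3: P0=I P1=I P2=M  mem[L3]=94
17. P0: store L1 := 17  bus=[-]  L1: P0=M P1=I P2=I  mem[L1]=60
18. P1: store L3 := 31  bus=[BusRdX,Flush]  L3: P0=I P1=M P2=I  mem[L3]=18
19. P2: store L4 := 59  bus=[BusRdX,Flush]  L4: P0=I P1=I P2=M  mem[L4]=23
20. P0: store L7 := 23  bus=[BusRdX]  L7: P0=M P1=I P2=I  mem[L7]=60
21. P2: store L3 := 70  bus=[BusRdX,Flush]  L3: P0=I P1=I P2=M  mem[L3]=31
22. P2: store L3 := 94  bus=[-]  L3: P0=I P1=I P2=M  mem[L3]=31
23. P2: store L3 := 73  bus=[-]  L3: P0=I P1=I P2=M  mem[L3]=31
24. P1: store L1 := 67  bus=[BusRdX,Flush]  L1: P0=I P1=M P2=I  mem[L1]=17
25. P0: load  L5  bus=[-]  L5: P0=E P1=I P2=I  mem[L5]=40
26. P0: load  L5  bus=[-]  L5: P0=E P1=I P2=I  mem[L5]=40
27. P1: load  L3  bus=[BusRd,Flush]  L3: P0=I P1=S P2=S  mem[L3]=73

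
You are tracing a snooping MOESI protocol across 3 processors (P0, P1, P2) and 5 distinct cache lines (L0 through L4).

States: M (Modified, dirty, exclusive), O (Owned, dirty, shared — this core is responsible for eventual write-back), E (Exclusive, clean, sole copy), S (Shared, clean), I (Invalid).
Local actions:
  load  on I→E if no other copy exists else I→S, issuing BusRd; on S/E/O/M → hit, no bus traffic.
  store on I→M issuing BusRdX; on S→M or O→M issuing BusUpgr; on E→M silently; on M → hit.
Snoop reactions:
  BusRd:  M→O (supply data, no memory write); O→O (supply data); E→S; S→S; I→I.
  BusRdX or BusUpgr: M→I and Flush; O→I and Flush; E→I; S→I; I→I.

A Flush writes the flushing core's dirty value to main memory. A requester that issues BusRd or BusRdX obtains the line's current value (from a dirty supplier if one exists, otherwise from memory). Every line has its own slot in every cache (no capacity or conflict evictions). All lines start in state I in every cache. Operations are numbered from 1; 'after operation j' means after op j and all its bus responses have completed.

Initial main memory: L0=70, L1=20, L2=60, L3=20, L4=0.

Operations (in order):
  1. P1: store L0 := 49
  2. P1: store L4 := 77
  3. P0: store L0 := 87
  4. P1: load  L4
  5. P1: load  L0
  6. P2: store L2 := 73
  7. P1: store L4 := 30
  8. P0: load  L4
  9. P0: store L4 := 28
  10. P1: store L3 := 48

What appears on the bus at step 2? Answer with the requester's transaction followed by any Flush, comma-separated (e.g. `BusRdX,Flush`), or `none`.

step 1: P1: store L0 := 49  ⟶  IMI  (L0)  txn=BusRdX  M[L0]=70
step 2: P1: store L4 := 77  ⟶  IMI  (L4)  txn=BusRdX  M[L4]=0
step 3: P0: store L0 := 87  ⟶  MII  (L0)  txn=BusRdX+Flush  M[L0]=49
step 4: P1: load  L4  ⟶  IMI  (L4)  txn=∅  M[L4]=0
step 5: P1: load  L0  ⟶  OSI  (L0)  txn=BusRd  M[L0]=49
step 6: P2: store L2 := 73  ⟶  IIM  (L2)  txn=BusRdX  M[L2]=60
step 7: P1: store L4 := 30  ⟶  IMI  (L4)  txn=∅  M[L4]=0
step 8: P0: load  L4  ⟶  SOI  (L4)  txn=BusRd  M[L4]=0
step 9: P0: store L4 := 28  ⟶  MII  (L4)  txn=BusUpgr+Flush  M[L4]=30
step 10: P1: store L3 := 48  ⟶  IMI  (L3)  txn=BusRdX  M[L3]=20

bus = BusRdX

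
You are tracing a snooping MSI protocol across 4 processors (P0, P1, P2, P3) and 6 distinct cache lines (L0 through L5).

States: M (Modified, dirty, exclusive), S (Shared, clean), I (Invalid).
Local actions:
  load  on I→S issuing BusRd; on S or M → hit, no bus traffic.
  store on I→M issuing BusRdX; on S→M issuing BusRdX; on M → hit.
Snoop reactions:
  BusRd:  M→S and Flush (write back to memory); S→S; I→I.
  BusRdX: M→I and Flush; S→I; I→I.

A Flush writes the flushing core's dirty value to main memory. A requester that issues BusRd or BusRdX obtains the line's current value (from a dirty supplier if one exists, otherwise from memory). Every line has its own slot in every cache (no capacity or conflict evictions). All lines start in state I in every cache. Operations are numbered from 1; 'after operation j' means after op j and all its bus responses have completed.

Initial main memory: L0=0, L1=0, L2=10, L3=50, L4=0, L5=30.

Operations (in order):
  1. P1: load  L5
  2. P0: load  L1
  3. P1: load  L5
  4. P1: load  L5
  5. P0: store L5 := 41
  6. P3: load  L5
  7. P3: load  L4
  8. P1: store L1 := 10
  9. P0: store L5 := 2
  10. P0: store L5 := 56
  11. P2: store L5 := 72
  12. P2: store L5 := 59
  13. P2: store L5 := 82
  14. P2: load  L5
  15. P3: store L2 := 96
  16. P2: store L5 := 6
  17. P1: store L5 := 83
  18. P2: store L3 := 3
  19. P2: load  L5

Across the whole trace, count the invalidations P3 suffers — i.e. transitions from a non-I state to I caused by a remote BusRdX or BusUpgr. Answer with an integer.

1. P1: load  L5  bus=[BusRd]  L5: P0=I P1=S P2=I P3=I  mem[L5]=30
2. P0: load  L1  bus=[BusRd]  L1: P0=S P1=I P2=I P3=I  mem[L1]=0
3. P1: load  L5  bus=[-]  L5: P0=I P1=S P2=I P3=I  mem[L5]=30
4. P1: load  L5  bus=[-]  L5: P0=I P1=S P2=I P3=I  mem[L5]=30
5. P0: store L5 := 41  bus=[BusRdX]  L5: P0=M P1=I P2=I P3=I  mem[L5]=30
6. P3: load  L5  bus=[BusRd,Flush]  L5: P0=S P1=I P2=I P3=S  mem[L5]=41
7. P3: load  L4  bus=[BusRd]  L4: P0=I P1=I P2=I P3=S  mem[L4]=0
8. P1: store L1 := 10  bus=[BusRdX]  L1: P0=I P1=M P2=I P3=I  mem[L1]=0
9. P0: store L5 := 2  bus=[BusRdX]  L5: P0=M P1=I P2=I P3=I  mem[L5]=41
10. P0: store L5 := 56  bus=[-]  L5: P0=M P1=I P2=I P3=I  mem[L5]=41
11. P2: store L5 := 72  bus=[BusRdX,Flush]  L5: P0=I P1=I P2=M P3=I  mem[L5]=56
12. P2: store L5 := 59  bus=[-]  L5: P0=I P1=I P2=M P3=I  mem[L5]=56
13. P2: store L5 := 82  bus=[-]  L5: P0=I P1=I P2=M P3=I  mem[L5]=56
14. P2: load  L5  bus=[-]  L5: P0=I P1=I P2=M P3=I  mem[L5]=56
15. P3: store L2 := 96  bus=[BusRdX]  L2: P0=I P1=I P2=I P3=M  mem[L2]=10
16. P2: store L5 := 6  bus=[-]  L5: P0=I P1=I P2=M P3=I  mem[L5]=56
17. P1: store L5 := 83  bus=[BusRdX,Flush]  L5: P0=I P1=M P2=I P3=I  mem[L5]=6
18. P2: store L3 := 3  bus=[BusRdX]  L3: P0=I P1=I P2=M P3=I  mem[L3]=50
19. P2: load  L5  bus=[BusRd,Flush]  L5: P0=I P1=S P2=S P3=I  mem[L5]=83

invalidations = 1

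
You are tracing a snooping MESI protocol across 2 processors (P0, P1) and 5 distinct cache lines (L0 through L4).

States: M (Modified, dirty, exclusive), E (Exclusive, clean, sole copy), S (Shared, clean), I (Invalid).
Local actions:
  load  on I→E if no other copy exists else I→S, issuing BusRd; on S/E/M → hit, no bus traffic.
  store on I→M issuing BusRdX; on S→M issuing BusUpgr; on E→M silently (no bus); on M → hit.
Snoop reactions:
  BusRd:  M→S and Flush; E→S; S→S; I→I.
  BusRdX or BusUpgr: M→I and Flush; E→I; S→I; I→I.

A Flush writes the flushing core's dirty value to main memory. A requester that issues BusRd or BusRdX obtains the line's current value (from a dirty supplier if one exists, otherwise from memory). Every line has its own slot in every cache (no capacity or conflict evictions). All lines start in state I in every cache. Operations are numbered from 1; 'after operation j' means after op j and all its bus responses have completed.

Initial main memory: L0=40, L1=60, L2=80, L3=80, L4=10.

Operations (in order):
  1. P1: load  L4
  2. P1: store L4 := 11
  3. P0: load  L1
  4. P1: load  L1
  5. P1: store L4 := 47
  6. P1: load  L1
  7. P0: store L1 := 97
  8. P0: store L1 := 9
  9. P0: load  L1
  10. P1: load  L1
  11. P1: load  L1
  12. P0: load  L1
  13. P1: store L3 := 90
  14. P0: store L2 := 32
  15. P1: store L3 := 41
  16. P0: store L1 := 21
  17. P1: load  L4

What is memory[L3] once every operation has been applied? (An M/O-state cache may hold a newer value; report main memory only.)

memory[L3] = 80

  op1 P1: load  L4 → I/E on L4; bus BusRd; mem=10
  op2 P1: store L4 := 11 → I/M on L4; bus (none); mem=10
  op3 P0: load  L1 → E/I on L1; bus BusRd; mem=60
  op4 P1: load  L1 → S/S on L1; bus BusRd; mem=60
  op5 P1: store L4 := 47 → I/M on L4; bus (none); mem=10
  op6 P1: load  L1 → S/S on L1; bus (none); mem=60
  op7 P0: store L1 := 97 → M/I on L1; bus BusUpgr; mem=60
  op8 P0: store L1 := 9 → M/I on L1; bus (none); mem=60
  op9 P0: load  L1 → M/I on L1; bus (none); mem=60
  op10 P1: load  L1 → S/S on L1; bus BusRd Flush; mem=9
  op11 P1: load  L1 → S/S on L1; bus (none); mem=9
  op12 P0: load  L1 → S/S on L1; bus (none); mem=9
  op13 P1: store L3 := 90 → I/M on L3; bus BusRdX; mem=80
  op14 P0: store L2 := 32 → M/I on L2; bus BusRdX; mem=80
  op15 P1: store L3 := 41 → I/M on L3; bus (none); mem=80
  op16 P0: store L1 := 21 → M/I on L1; bus BusUpgr; mem=9
  op17 P1: load  L4 → I/M on L4; bus (none); mem=10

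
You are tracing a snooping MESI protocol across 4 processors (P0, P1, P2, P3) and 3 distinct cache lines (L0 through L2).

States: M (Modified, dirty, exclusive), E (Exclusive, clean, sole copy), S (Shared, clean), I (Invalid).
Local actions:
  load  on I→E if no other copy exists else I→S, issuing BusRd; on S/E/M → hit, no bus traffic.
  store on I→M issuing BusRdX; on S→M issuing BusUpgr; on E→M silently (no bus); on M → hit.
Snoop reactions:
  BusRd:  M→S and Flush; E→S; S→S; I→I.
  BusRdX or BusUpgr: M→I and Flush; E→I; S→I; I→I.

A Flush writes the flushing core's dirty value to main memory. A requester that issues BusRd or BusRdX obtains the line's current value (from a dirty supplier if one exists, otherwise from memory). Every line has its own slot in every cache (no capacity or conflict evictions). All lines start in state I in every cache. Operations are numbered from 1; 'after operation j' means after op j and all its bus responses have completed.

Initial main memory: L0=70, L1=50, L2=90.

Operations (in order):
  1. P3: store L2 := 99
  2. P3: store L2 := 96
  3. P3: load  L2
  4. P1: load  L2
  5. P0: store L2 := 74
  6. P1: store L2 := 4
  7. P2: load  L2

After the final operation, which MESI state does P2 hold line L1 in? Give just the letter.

[1] P3: store L2 := 99 | P0:I, P1:I, P2:I, P3:M(99) | bus: BusRdX
[2] P3: store L2 := 96 | P0:I, P1:I, P2:I, P3:M(96) | bus: none
[3] P3: load  L2 | P0:I, P1:I, P2:I, P3:M(96) | bus: none
[4] P1: load  L2 | P0:I, P1:S(96), P2:I, P3:S(96) | bus: BusRd,Flush
[5] P0: store L2 := 74 | P0:M(74), P1:I, P2:I, P3:I | bus: BusRdX
[6] P1: store L2 := 4 | P0:I, P1:M(4), P2:I, P3:I | bus: BusRdX,Flush
[7] P2: load  L2 | P0:I, P1:S(4), P2:S(4), P3:I | bus: BusRd,Flush

state = I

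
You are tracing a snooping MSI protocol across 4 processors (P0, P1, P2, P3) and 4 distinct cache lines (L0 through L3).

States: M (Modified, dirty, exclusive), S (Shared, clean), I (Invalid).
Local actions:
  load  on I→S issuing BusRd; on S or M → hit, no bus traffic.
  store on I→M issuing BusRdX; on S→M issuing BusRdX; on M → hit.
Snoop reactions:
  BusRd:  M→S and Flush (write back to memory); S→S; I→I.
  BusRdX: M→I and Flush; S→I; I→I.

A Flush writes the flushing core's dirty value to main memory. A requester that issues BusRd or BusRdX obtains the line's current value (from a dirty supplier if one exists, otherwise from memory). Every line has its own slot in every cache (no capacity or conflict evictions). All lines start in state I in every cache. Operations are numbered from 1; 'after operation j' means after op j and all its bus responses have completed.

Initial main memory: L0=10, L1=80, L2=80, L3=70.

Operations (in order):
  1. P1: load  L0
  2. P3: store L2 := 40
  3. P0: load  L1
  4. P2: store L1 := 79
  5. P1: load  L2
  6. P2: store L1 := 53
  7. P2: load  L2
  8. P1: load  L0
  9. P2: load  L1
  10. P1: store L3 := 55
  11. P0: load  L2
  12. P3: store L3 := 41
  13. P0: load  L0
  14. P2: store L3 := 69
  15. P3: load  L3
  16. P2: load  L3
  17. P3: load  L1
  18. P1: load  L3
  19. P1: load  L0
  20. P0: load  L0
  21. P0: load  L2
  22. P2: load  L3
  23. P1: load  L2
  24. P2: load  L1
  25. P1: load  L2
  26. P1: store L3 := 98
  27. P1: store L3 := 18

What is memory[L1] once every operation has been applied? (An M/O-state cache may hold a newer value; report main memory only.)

[1] P1: load  L0 | P0:I, P1:S(10), P2:I, P3:I | bus: BusRd
[2] P3: store L2 := 40 | P0:I, P1:I, P2:I, P3:M(40) | bus: BusRdX
[3] P0: load  L1 | P0:S(80), P1:I, P2:I, P3:I | bus: BusRd
[4] P2: store L1 := 79 | P0:I, P1:I, P2:M(79), P3:I | bus: BusRdX
[5] P1: load  L2 | P0:I, P1:S(40), P2:I, P3:S(40) | bus: BusRd,Flush
[6] P2: store L1 := 53 | P0:I, P1:I, P2:M(53), P3:I | bus: none
[7] P2: load  L2 | P0:I, P1:S(40), P2:S(40), P3:S(40) | bus: BusRd
[8] P1: load  L0 | P0:I, P1:S(10), P2:I, P3:I | bus: none
[9] P2: load  L1 | P0:I, P1:I, P2:M(53), P3:I | bus: none
[10] P1: store L3 := 55 | P0:I, P1:M(55), P2:I, P3:I | bus: BusRdX
[11] P0: load  L2 | P0:S(40), P1:S(40), P2:S(40), P3:S(40) | bus: BusRd
[12] P3: store L3 := 41 | P0:I, P1:I, P2:I, P3:M(41) | bus: BusRdX,Flush
[13] P0: load  L0 | P0:S(10), P1:S(10), P2:I, P3:I | bus: BusRd
[14] P2: store L3 := 69 | P0:I, P1:I, P2:M(69), P3:I | bus: BusRdX,Flush
[15] P3: load  L3 | P0:I, P1:I, P2:S(69), P3:S(69) | bus: BusRd,Flush
[16] P2: load  L3 | P0:I, P1:I, P2:S(69), P3:S(69) | bus: none
[17] P3: load  L1 | P0:I, P1:I, P2:S(53), P3:S(53) | bus: BusRd,Flush
[18] P1: load  L3 | P0:I, P1:S(69), P2:S(69), P3:S(69) | bus: BusRd
[19] P1: load  L0 | P0:S(10), P1:S(10), P2:I, P3:I | bus: none
[20] P0: load  L0 | P0:S(10), P1:S(10), P2:I, P3:I | bus: none
[21] P0: load  L2 | P0:S(40), P1:S(40), P2:S(40), P3:S(40) | bus: none
[22] P2: load  L3 | P0:I, P1:S(69), P2:S(69), P3:S(69) | bus: none
[23] P1: load  L2 | P0:S(40), P1:S(40), P2:S(40), P3:S(40) | bus: none
[24] P2: load  L1 | P0:I, P1:I, P2:S(53), P3:S(53) | bus: none
[25] P1: load  L2 | P0:S(40), P1:S(40), P2:S(40), P3:S(40) | bus: none
[26] P1: store L3 := 98 | P0:I, P1:M(98), P2:I, P3:I | bus: BusRdX
[27] P1: store L3 := 18 | P0:I, P1:M(18), P2:I, P3:I | bus: none

memory[L1] = 53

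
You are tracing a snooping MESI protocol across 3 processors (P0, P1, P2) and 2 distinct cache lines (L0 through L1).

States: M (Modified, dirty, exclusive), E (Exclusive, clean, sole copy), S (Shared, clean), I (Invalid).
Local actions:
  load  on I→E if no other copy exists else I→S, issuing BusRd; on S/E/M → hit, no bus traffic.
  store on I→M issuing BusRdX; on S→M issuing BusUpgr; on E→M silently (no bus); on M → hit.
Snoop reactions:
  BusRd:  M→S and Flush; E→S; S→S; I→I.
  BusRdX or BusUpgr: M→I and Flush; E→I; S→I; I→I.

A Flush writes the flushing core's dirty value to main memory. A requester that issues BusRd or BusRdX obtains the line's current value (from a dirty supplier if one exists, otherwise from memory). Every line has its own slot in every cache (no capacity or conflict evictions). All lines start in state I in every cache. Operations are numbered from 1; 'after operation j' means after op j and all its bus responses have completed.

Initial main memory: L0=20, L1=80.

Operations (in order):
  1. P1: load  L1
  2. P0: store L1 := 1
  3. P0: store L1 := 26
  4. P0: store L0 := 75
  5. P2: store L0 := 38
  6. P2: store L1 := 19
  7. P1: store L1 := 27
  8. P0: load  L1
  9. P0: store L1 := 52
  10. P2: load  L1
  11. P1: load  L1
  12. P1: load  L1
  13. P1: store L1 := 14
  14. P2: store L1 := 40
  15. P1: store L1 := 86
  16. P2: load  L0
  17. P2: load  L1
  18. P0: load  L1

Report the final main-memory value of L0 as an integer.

step 1: P1: load  L1  ⟶  IEI  (L1)  txn=BusRd  M[L1]=80
step 2: P0: store L1 := 1  ⟶  MII  (L1)  txn=BusRdX  M[L1]=80
step 3: P0: store L1 := 26  ⟶  MII  (L1)  txn=∅  M[L1]=80
step 4: P0: store L0 := 75  ⟶  MII  (L0)  txn=BusRdX  M[L0]=20
step 5: P2: store L0 := 38  ⟶  IIM  (L0)  txn=BusRdX+Flush  M[L0]=75
step 6: P2: store L1 := 19  ⟶  IIM  (L1)  txn=BusRdX+Flush  M[L1]=26
step 7: P1: store L1 := 27  ⟶  IMI  (L1)  txn=BusRdX+Flush  M[L1]=19
step 8: P0: load  L1  ⟶  SSI  (L1)  txn=BusRd+Flush  M[L1]=27
step 9: P0: store L1 := 52  ⟶  MII  (L1)  txn=BusUpgr  M[L1]=27
step 10: P2: load  L1  ⟶  SIS  (L1)  txn=BusRd+Flush  M[L1]=52
step 11: P1: load  L1  ⟶  SSS  (L1)  txn=BusRd  M[L1]=52
step 12: P1: load  L1  ⟶  SSS  (L1)  txn=∅  M[L1]=52
step 13: P1: store L1 := 14  ⟶  IMI  (L1)  txn=BusUpgr  M[L1]=52
step 14: P2: store L1 := 40  ⟶  IIM  (L1)  txn=BusRdX+Flush  M[L1]=14
step 15: P1: store L1 := 86  ⟶  IMI  (L1)  txn=BusRdX+Flush  M[L1]=40
step 16: P2: load  L0  ⟶  IIM  (L0)  txn=∅  M[L0]=75
step 17: P2: load  L1  ⟶  ISS  (L1)  txn=BusRd+Flush  M[L1]=86
step 18: P0: load  L1  ⟶  SSS  (L1)  txn=BusRd  M[L1]=86

memory[L0] = 75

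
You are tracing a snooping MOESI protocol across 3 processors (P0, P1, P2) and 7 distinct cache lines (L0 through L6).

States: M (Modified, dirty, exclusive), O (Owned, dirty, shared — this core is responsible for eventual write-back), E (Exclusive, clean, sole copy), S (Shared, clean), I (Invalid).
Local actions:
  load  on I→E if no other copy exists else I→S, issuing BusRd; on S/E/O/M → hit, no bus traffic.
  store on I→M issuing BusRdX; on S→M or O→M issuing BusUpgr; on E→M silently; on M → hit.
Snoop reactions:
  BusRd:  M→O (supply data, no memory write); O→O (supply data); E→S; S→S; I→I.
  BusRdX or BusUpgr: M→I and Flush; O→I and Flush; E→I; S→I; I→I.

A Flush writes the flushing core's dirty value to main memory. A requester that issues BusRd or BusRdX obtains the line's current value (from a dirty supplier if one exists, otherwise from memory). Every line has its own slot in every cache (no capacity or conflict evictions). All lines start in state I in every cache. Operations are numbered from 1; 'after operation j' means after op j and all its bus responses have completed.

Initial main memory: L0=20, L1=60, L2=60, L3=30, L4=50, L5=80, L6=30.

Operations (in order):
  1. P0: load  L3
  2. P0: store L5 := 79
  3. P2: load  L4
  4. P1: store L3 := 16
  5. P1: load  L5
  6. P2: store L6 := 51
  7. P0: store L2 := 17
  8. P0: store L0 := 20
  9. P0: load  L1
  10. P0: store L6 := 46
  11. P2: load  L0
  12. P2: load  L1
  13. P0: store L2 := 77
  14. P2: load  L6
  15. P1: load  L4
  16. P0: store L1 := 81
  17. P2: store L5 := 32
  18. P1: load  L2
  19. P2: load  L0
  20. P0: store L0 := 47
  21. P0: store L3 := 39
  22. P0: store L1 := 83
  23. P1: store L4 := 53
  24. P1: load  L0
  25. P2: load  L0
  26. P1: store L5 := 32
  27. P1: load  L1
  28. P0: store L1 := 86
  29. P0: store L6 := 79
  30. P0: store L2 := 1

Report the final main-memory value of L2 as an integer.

[1] P0: load  L3 | P0:E(30), P1:I, P2:I | bus: BusRd
[2] P0: store L5 := 79 | P0:M(79), P1:I, P2:I | bus: BusRdX
[3] P2: load  L4 | P0:I, P1:I, P2:E(50) | bus: BusRd
[4] P1: store L3 := 16 | P0:I, P1:M(16), P2:I | bus: BusRdX
[5] P1: load  L5 | P0:O(79), P1:S(79), P2:I | bus: BusRd
[6] P2: store L6 := 51 | P0:I, P1:I, P2:M(51) | bus: BusRdX
[7] P0: store L2 := 17 | P0:M(17), P1:I, P2:I | bus: BusRdX
[8] P0: store L0 := 20 | P0:M(20), P1:I, P2:I | bus: BusRdX
[9] P0: load  L1 | P0:E(60), P1:I, P2:I | bus: BusRd
[10] P0: store L6 := 46 | P0:M(46), P1:I, P2:I | bus: BusRdX,Flush
[11] P2: load  L0 | P0:O(20), P1:I, P2:S(20) | bus: BusRd
[12] P2: load  L1 | P0:S(60), P1:I, P2:S(60) | bus: BusRd
[13] P0: store L2 := 77 | P0:M(77), P1:I, P2:I | bus: none
[14] P2: load  L6 | P0:O(46), P1:I, P2:S(46) | bus: BusRd
[15] P1: load  L4 | P0:I, P1:S(50), P2:S(50) | bus: BusRd
[16] P0: store L1 := 81 | P0:M(81), P1:I, P2:I | bus: BusUpgr
[17] P2: store L5 := 32 | P0:I, P1:I, P2:M(32) | bus: BusRdX,Flush
[18] P1: load  L2 | P0:O(77), P1:S(77), P2:I | bus: BusRd
[19] P2: load  L0 | P0:O(20), P1:I, P2:S(20) | bus: none
[20] P0: store L0 := 47 | P0:M(47), P1:I, P2:I | bus: BusUpgr
[21] P0: store L3 := 39 | P0:M(39), P1:I, P2:I | bus: BusRdX,Flush
[22] P0: store L1 := 83 | P0:M(83), P1:I, P2:I | bus: none
[23] P1: store L4 := 53 | P0:I, P1:M(53), P2:I | bus: BusUpgr
[24] P1: load  L0 | P0:O(47), P1:S(47), P2:I | bus: BusRd
[25] P2: load  L0 | P0:O(47), P1:S(47), P2:S(47) | bus: BusRd
[26] P1: store L5 := 32 | P0:I, P1:M(32), P2:I | bus: BusRdX,Flush
[27] P1: load  L1 | P0:O(83), P1:S(83), P2:I | bus: BusRd
[28] P0: store L1 := 86 | P0:M(86), P1:I, P2:I | bus: BusUpgr
[29] P0: store L6 := 79 | P0:M(79), P1:I, P2:I | bus: BusUpgr
[30] P0: store L2 := 1 | P0:M(1), P1:I, P2:I | bus: BusUpgr

memory[L2] = 60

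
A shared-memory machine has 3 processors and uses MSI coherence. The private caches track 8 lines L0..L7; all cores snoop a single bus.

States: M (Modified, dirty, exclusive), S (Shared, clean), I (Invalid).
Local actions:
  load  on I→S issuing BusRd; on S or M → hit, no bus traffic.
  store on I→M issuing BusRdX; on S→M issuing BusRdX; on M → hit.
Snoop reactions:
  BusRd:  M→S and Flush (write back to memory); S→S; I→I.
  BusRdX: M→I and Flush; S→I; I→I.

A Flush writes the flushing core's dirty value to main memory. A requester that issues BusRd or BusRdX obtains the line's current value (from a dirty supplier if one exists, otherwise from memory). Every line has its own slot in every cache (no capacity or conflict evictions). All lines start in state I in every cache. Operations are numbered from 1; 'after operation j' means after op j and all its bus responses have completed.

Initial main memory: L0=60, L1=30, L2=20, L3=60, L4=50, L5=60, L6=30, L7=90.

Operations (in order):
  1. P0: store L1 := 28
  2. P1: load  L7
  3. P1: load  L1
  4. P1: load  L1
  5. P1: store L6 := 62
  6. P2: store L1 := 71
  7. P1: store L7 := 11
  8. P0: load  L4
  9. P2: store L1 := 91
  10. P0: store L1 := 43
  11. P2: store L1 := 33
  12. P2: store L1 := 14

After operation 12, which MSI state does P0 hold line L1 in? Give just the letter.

state = I

1. P0: store L1 := 28  bus=[BusRdX]  L1: P0=M P1=I P2=I  mem[L1]=30
2. P1: load  L7  bus=[BusRd]  L7: P0=I P1=S P2=I  mem[L7]=90
3. P1: load  L1  bus=[BusRd,Flush]  L1: P0=S P1=S P2=I  mem[L1]=28
4. P1: load  L1  bus=[-]  L1: P0=S P1=S P2=I  mem[L1]=28
5. P1: store L6 := 62  bus=[BusRdX]  L6: P0=I P1=M P2=I  mem[L6]=30
6. P2: store L1 := 71  bus=[BusRdX]  L1: P0=I P1=I P2=M  mem[L1]=28
7. P1: store L7 := 11  bus=[BusRdX]  L7: P0=I P1=M P2=I  mem[L7]=90
8. P0: load  L4  bus=[BusRd]  L4: P0=S P1=I P2=I  mem[L4]=50
9. P2: store L1 := 91  bus=[-]  L1: P0=I P1=I P2=M  mem[L1]=28
10. P0: store L1 := 43  bus=[BusRdX,Flush]  L1: P0=M P1=I P2=I  mem[L1]=91
11. P2: store L1 := 33  bus=[BusRdX,Flush]  L1: P0=I P1=I P2=M  mem[L1]=43
12. P2: store L1 := 14  bus=[-]  L1: P0=I P1=I P2=M  mem[L1]=43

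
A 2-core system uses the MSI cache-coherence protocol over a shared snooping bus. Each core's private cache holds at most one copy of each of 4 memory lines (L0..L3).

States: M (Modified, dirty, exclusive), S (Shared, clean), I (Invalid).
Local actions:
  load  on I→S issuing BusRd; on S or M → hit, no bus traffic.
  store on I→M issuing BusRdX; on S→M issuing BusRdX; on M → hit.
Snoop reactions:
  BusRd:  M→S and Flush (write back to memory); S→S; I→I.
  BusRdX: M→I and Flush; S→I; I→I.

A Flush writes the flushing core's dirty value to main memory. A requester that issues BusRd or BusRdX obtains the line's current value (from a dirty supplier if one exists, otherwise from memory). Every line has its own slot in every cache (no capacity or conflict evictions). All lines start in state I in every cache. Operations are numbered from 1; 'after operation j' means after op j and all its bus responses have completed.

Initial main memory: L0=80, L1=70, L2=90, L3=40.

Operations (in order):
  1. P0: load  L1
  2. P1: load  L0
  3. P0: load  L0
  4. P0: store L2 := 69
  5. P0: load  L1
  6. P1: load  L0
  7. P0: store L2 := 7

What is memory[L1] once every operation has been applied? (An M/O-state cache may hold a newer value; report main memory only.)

1. P0: load  L1  bus=[BusRd]  L1: P0=S P1=I  mem[L1]=70
2. P1: load  L0  bus=[BusRd]  L0: P0=I P1=S  mem[L0]=80
3. P0: load  L0  bus=[BusRd]  L0: P0=S P1=S  mem[L0]=80
4. P0: store L2 := 69  bus=[BusRdX]  L2: P0=M P1=I  mem[L2]=90
5. P0: load  L1  bus=[-]  L1: P0=S P1=I  mem[L1]=70
6. P1: load  L0  bus=[-]  L0: P0=S P1=S  mem[L0]=80
7. P0: store L2 := 7  bus=[-]  L2: P0=M P1=I  mem[L2]=90

memory[L1] = 70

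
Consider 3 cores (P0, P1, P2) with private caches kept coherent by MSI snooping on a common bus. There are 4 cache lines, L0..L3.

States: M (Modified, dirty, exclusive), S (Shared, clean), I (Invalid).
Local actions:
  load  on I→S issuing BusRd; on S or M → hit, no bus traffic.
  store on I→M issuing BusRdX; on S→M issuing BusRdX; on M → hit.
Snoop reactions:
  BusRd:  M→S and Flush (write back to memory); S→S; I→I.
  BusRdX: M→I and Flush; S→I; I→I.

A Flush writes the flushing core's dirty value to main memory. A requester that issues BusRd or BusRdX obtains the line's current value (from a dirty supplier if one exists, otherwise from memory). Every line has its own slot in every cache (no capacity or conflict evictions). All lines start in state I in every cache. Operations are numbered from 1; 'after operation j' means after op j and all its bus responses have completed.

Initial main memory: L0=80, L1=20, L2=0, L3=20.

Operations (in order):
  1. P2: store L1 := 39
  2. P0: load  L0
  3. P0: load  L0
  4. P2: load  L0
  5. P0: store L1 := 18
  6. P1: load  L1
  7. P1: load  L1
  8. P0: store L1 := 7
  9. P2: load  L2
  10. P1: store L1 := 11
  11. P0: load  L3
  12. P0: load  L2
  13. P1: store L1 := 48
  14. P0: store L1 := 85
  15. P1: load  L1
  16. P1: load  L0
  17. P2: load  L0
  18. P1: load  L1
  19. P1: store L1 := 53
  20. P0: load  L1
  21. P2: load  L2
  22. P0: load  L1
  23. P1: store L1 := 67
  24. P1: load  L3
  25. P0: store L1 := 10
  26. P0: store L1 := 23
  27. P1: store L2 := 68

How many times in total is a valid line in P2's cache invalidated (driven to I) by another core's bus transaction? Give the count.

[1] P2: store L1 := 39 | P0:I, P1:I, P2:M(39) | bus: BusRdX
[2] P0: load  L0 | P0:S(80), P1:I, P2:I | bus: BusRd
[3] P0: load  L0 | P0:S(80), P1:I, P2:I | bus: none
[4] P2: load  L0 | P0:S(80), P1:I, P2:S(80) | bus: BusRd
[5] P0: store L1 := 18 | P0:M(18), P1:I, P2:I | bus: BusRdX,Flush
[6] P1: load  L1 | P0:S(18), P1:S(18), P2:I | bus: BusRd,Flush
[7] P1: load  L1 | P0:S(18), P1:S(18), P2:I | bus: none
[8] P0: store L1 := 7 | P0:M(7), P1:I, P2:I | bus: BusRdX
[9] P2: load  L2 | P0:I, P1:I, P2:S(0) | bus: BusRd
[10] P1: store L1 := 11 | P0:I, P1:M(11), P2:I | bus: BusRdX,Flush
[11] P0: load  L3 | P0:S(20), P1:I, P2:I | bus: BusRd
[12] P0: load  L2 | P0:S(0), P1:I, P2:S(0) | bus: BusRd
[13] P1: store L1 := 48 | P0:I, P1:M(48), P2:I | bus: none
[14] P0: store L1 := 85 | P0:M(85), P1:I, P2:I | bus: BusRdX,Flush
[15] P1: load  L1 | P0:S(85), P1:S(85), P2:I | bus: BusRd,Flush
[16] P1: load  L0 | P0:S(80), P1:S(80), P2:S(80) | bus: BusRd
[17] P2: load  L0 | P0:S(80), P1:S(80), P2:S(80) | bus: none
[18] P1: load  L1 | P0:S(85), P1:S(85), P2:I | bus: none
[19] P1: store L1 := 53 | P0:I, P1:M(53), P2:I | bus: BusRdX
[20] P0: load  L1 | P0:S(53), P1:S(53), P2:I | bus: BusRd,Flush
[21] P2: load  L2 | P0:S(0), P1:I, P2:S(0) | bus: none
[22] P0: load  L1 | P0:S(53), P1:S(53), P2:I | bus: none
[23] P1: store L1 := 67 | P0:I, P1:M(67), P2:I | bus: BusRdX
[24] P1: load  L3 | P0:S(20), P1:S(20), P2:I | bus: BusRd
[25] P0: store L1 := 10 | P0:M(10), P1:I, P2:I | bus: BusRdX,Flush
[26] P0: store L1 := 23 | P0:M(23), P1:I, P2:I | bus: none
[27] P1: store L2 := 68 | P0:I, P1:M(68), P2:I | bus: BusRdX

invalidations = 2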